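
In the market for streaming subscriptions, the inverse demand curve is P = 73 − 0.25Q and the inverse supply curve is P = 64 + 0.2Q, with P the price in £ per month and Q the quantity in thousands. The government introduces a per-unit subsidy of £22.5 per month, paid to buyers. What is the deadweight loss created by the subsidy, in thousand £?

Rewrite in direct form: Qd = 292 − 4P and Qs = 5P − 320.
Without the subsidy, 292 − 4P = 5P − 320 gives 9P = 612, so P* = £68 and Q* = 20.
With a per-unit subsidy paid to buyers, each effectively pays P − 22.5, so demand becomes Qd = 292 − 4(P − 22.5).
New equilibrium: buyers pay £55.5, sellers receive £78, Q = 70. (Wedge: Pb − Ps = −22.5.)
Quantity rises by |ΔQ| = |20 − 70| = 50.
DWL = ½ · t · |ΔQ| = ½ · 22.5 · 50 = £562.5.

Deadweight loss = £562.5 thousand.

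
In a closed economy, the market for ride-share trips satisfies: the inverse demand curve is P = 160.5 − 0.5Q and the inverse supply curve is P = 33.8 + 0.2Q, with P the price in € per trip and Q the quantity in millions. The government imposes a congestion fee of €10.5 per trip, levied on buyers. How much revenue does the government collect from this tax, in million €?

Rewrite in direct form: Qd = 321 − 2P and Qs = 5P − 169.
Without the tax, 321 − 2P = 5P − 169 gives 7P = 490, so P* = €70 and Q* = 181.
With the tax collected from buyers, demand (in seller-price terms) shifts: Qd = 321 − 2(P + 10.5).
New equilibrium: buyers pay €77.5, producers receive €67, Q = 166. (Wedge: Pb − Ps = 10.5.)
Revenue = t · Q = 10.5 · 166 = €1743.

Tax revenue = €1743 million.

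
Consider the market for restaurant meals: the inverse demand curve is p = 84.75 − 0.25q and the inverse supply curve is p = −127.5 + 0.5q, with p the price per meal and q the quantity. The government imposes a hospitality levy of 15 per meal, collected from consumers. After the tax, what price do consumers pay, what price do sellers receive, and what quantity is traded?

Rewrite in direct form: qd = 339 − 4p and qs = 2p + 255.
Before the tax: set 339 − 4p = 2p + 255 → p* = 14, q* = 283.
With the tax collected from consumers, demand (in seller-price terms) shifts: qd = 339 − 4(p + 15).
New equilibrium: consumers pay 19, sellers receive 4, q = 263. (Wedge: pb − ps = 15.)

Consumers pay 19; sellers receive 4; quantity = 263.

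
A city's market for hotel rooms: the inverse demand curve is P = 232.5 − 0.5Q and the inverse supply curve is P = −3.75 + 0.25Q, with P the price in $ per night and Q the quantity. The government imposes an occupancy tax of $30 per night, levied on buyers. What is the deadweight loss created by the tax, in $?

Deadweight loss = $600.

Rewrite in direct form: Qd = 465 − 2P and Qs = 4P + 15.
Before the tax: set 465 − 2P = 4P + 15 → P* = $75, Q* = 315.
With the tax collected from buyers, demand (in seller-price terms) shifts: Qd = 465 − 2(P + 30).
Solving gives Q = 275 with buyers paying $95 and sellers receiving $65 (the $30 wedge).
Quantity falls by |ΔQ| = |315 − 275| = 40.
DWL = ½ · t · |ΔQ| = ½ · 30 · 40 = $600.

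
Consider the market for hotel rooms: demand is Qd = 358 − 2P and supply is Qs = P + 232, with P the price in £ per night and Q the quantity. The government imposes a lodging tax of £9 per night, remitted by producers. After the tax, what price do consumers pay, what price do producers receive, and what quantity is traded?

Without the tax, 358 − 2P = P + 232 gives 3P = 126, so P* = £42 and Q* = 274.
With the tax collected from producers, supply shifts: Qs = (P − 9) + 232.
New equilibrium: consumers pay £45, producers receive £36, Q = 268. (Wedge: Pb − Ps = 9.)

Consumers pay £45; producers receive £36; quantity = 268.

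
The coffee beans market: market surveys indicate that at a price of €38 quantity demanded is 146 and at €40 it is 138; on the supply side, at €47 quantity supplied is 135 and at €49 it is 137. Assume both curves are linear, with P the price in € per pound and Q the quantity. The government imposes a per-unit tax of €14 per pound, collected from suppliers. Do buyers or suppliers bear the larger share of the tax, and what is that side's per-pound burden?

Demand slope: (138 − 146)/(40 − 38) = -4, so Qd = 298 − 4P.
Supply slope: (137 − 135)/(49 − 47) = 1, so Qs = P + 88.
Before the tax: set 298 − 4P = P + 88 → P* = €42, Q* = 130.
With the tax collected from suppliers, supply shifts: Qs = (P − 14) + 88.
New equilibrium: buyers pay €44.8, suppliers receive €30.8, Q = 118.8. (Wedge: Pb − Ps = 14.)
Per-pound burden: buyers €2.8, suppliers €11.2.
Suppliers take the larger share because supply is less price-elastic here (demand slope 4 vs supply slope 1).

Suppliers bear the larger share: €11.2 per pound.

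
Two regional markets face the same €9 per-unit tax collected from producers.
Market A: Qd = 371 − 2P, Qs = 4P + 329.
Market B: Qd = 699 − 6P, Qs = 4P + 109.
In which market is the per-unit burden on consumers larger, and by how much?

Market A, by €2.4.

Market A: pre-tax P* = €7, Q* = 357; post-tax Q = 345; per-unit burden on consumers = €6.
Market B: pre-tax P* = €59, Q* = 345; post-tax Q = 323.4; per-unit burden on consumers = €3.6.
Difference: €6 vs €3.6 → market A is larger by €2.4.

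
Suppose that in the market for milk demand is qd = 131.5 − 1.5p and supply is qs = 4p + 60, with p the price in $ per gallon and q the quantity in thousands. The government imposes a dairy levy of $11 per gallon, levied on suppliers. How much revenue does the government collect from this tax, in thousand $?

Tax revenue = $1100 thousand.

Before the tax: set 131.5 − 1.5p = 4p + 60 → p* = $13, q* = 112.
With the tax collected from suppliers, supply shifts: qs = 4(p − 11) + 60.
New equilibrium: consumers pay $21, suppliers receive $10, q = 100. (Wedge: pb − ps = 11.)
Revenue = t · Q = 11 · 100 = $1100.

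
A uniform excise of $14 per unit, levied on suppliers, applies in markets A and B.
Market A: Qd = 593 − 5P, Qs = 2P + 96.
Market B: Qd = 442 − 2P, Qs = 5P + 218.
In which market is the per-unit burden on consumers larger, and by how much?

Market B, by $6.

Market A: pre-tax P* = $71, Q* = 238; post-tax Q = 218; per-unit burden on consumers = $4.
Market B: pre-tax P* = $32, Q* = 378; post-tax Q = 358; per-unit burden on consumers = $10.
Difference: $4 vs $10 → market B is larger by $6.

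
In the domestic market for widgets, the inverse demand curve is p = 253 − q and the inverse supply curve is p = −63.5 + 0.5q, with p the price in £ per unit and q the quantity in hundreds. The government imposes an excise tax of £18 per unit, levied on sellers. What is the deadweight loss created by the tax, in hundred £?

Deadweight loss = £108 hundred.

Inverting to q(p) form: qd = 253 − p; qs = 2p + 127.
Before the tax: set 253 − p = 2p + 127 → p* = £42, q* = 211.
With the tax collected from sellers, supply shifts: qs = 2(p − 18) + 127.
New equilibrium: buyers pay £54, sellers receive £36, q = 199. (Wedge: pb − ps = 18.)
Quantity falls by |ΔQ| = |211 − 199| = 12.
DWL = ½ · t · |ΔQ| = ½ · 18 · 12 = £108.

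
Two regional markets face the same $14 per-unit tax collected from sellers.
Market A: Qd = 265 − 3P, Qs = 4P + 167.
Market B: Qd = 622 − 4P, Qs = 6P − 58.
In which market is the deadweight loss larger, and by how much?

Market A: pre-tax P* = $14, Q* = 223; post-tax Q = 199; deadweight loss = $168.
Market B: pre-tax P* = $68, Q* = 350; post-tax Q = 316.4; deadweight loss = $235.2.
Difference: $168 vs $235.2 → market B is larger by $67.2.

Market B, by $67.2.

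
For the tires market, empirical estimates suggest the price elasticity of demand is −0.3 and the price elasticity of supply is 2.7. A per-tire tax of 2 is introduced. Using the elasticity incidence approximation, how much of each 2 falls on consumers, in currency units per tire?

Consumers bear ≈ 1.8 per tire.

Incidence ratio: consumers' share ≈ εs / (εs + |εd|) = 2.7 / (2.7 + 0.3) = 0.9.
So consumers bear ≈ 0.9 × 2 = 1.8; suppliers bear 0.2.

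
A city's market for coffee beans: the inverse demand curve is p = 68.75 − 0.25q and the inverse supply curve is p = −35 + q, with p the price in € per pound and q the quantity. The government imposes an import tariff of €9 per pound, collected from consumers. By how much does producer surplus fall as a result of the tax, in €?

Producer surplus falls by €571.68.

Inverting to q(p) form: qd = 275 − 4p; qs = p + 35.
Before the tax: set 275 − 4p = p + 35 → p* = €48, q* = 83.
With the tax collected from consumers, demand (in seller-price terms) shifts: qd = 275 − 4(p + 9).
New equilibrium: consumers pay €49.8, sellers receive €40.8, q = 75.8. (Wedge: pb − ps = 9.)
ΔPS is the trapezoid between Q = 75.8 and Q = 83 of height €7.2: ½ · (83 + 75.8) · 7.2 = €571.68.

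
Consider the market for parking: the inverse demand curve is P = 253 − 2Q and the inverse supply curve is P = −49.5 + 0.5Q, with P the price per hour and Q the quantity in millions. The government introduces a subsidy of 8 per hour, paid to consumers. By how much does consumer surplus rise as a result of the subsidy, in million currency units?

Rewrite in direct form: Qd = 126.5 − 0.5P and Qs = 2P + 99.
Before the subsidy: set 126.5 − 0.5P = 2P + 99 → P* = 11, Q* = 121.
With a per-unit subsidy paid to consumers, each effectively pays P − 8, so demand becomes Qd = 126.5 − 0.5(P − 8).
New equilibrium: consumers pay 4.6, sellers receive 12.6, Q = 124.2. (Wedge: Pb − Ps = −8.)
ΔCS is the trapezoid between Q = 124.2 and Q = 121 of height 6.4: ½ · (121 + 124.2) · 6.4 = 784.64.

Consumer surplus rises by 784.64 million.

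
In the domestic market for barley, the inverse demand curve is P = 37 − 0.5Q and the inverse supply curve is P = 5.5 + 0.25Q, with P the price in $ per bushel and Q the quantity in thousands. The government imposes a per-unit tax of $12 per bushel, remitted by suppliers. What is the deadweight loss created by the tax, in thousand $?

Rewrite in direct form: Qd = 74 − 2P and Qs = 4P − 22.
Before the tax: set 74 − 2P = 4P − 22 → P* = $16, Q* = 42.
With the tax collected from suppliers, supply shifts: Qs = 4(P − 12) − 22.
Solving gives Q = 26 with consumers paying $24 and suppliers receiving $12 (the $12 wedge).
Quantity falls by |ΔQ| = |42 − 26| = 16.
DWL = ½ · t · |ΔQ| = ½ · 12 · 16 = $96.

Deadweight loss = $96 thousand.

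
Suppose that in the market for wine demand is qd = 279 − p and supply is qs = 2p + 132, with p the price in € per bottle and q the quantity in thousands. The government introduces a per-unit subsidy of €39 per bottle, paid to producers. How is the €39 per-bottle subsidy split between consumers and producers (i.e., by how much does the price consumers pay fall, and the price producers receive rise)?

Without the subsidy, 279 − p = 2p + 132 gives 3p = 147, so p* = €49 and q* = 230.
With a per-unit subsidy paid to producers, each receives p + 39 per unit sold, so supply becomes qs = 2(p + 39) + 132.
Solving gives q = 256 with consumers paying €23 and producers receiving €62 (the €39 wedge).
Gain to consumers: €26; to producers: €13. (They sum to €39.)

Consumers gain €26 per bottle; producers gain €13 per bottle.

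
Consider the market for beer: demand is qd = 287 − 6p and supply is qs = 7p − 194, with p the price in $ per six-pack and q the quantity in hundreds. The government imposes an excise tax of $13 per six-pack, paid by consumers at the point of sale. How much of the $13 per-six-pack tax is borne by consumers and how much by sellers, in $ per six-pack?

Without the tax, 287 − 6p = 7p − 194 gives 13p = 481, so p* = $37 and q* = 65.
With the tax collected from consumers, demand (in seller-price terms) shifts: qd = 287 − 6(p + 13).
Solving gives q = 23 with consumers paying $44 and sellers receiving $31 (the $13 wedge).
Burden on consumers: $7; on sellers: $6. (They sum to $13.)
The less price-elastic side of the market bears the larger share of a per-unit tax.

Consumers bear $7 per six-pack; sellers bear $6 per six-pack.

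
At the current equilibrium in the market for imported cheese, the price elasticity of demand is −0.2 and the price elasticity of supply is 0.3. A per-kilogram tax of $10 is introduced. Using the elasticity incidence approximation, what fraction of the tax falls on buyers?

Incidence ratio: buyers' share ≈ εs / (εs + |εd|) = 0.3 / (0.3 + 0.2) = 0.6.
Supply is the more elastic side, so buyers bear the larger share.

Buyers' share ≈ 0.6.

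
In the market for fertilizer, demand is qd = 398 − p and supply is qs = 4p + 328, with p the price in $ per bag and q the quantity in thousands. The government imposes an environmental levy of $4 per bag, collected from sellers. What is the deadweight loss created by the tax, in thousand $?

Without the tax, 398 − p = 4p + 328 gives 5p = 70, so p* = $14 and q* = 384.
With the tax collected from sellers, supply shifts: qs = 4(p − 4) + 328.
New equilibrium: consumers pay $17.2, sellers receive $13.2, q = 380.8. (Wedge: pb − ps = 4.)
Quantity falls by |ΔQ| = |384 − 380.8| = 3.2.
DWL = ½ · t · |ΔQ| = ½ · 4 · 3.2 = $6.4.

Deadweight loss = $6.4 thousand.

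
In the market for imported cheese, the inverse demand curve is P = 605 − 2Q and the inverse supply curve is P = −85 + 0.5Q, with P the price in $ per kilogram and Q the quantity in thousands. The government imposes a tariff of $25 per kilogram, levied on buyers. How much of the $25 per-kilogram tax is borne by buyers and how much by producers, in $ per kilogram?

Buyers bear $20 per kilogram; producers bear $5 per kilogram.

Inverting to Q(P) form: Qd = 302.5 − 0.5P; Qs = 2P + 170.
Before the tax: set 302.5 − 0.5P = 2P + 170 → P* = $53, Q* = 276.
With the tax collected from buyers, demand (in seller-price terms) shifts: Qd = 302.5 − 0.5(P + 25).
Solving gives Q = 266 with buyers paying $73 and producers receiving $48 (the $25 wedge).
Burden on buyers: $20; on producers: $5. (They sum to $25.)
The less price-elastic side of the market bears the larger share of a per-unit tax.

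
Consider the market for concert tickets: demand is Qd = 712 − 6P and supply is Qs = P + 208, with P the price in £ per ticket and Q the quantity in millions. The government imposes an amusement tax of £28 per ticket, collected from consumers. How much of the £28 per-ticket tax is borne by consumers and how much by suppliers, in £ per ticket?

Before the tax: set 712 − 6P = P + 208 → P* = £72, Q* = 280.
With the tax collected from consumers, demand (in seller-price terms) shifts: Qd = 712 − 6(P + 28).
New equilibrium: consumers pay £76, suppliers receive £48, Q = 256. (Wedge: Pb − Ps = 28.)
Burden on consumers: £4; on suppliers: £24. (They sum to £28.)

Consumers bear £4 per ticket; suppliers bear £24 per ticket.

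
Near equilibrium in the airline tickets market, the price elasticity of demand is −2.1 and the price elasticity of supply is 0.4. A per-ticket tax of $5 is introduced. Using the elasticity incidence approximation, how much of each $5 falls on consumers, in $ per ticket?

Consumers bear ≈ $0.8 per ticket.

Incidence ratio: consumers' share ≈ εs / (εs + |εd|) = 0.4 / (0.4 + 2.1) = 0.16.
So consumers bear ≈ 0.16 × $5 = $0.8; sellers bear $4.2.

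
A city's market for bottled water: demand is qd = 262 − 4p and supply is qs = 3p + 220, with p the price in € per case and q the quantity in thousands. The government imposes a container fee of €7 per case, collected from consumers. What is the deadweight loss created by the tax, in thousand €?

Without the tax, 262 − 4p = 3p + 220 gives 7p = 42, so p* = €6 and q* = 238.
With the tax collected from consumers, demand (in seller-price terms) shifts: qd = 262 − 4(p + 7).
Solving gives q = 226 with consumers paying €9 and producers receiving €2 (the €7 wedge).
Quantity falls by |ΔQ| = |238 − 226| = 12.
DWL = ½ · t · |ΔQ| = ½ · 7 · 12 = €42.

Deadweight loss = €42 thousand.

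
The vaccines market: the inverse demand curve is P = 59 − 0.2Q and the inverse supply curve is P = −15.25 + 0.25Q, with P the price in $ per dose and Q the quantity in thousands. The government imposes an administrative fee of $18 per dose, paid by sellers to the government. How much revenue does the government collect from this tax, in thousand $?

Rewrite in direct form: Qd = 295 − 5P and Qs = 4P + 61.
Without the tax, 295 − 5P = 4P + 61 gives 9P = 234, so P* = $26 and Q* = 165.
With the tax collected from sellers, supply shifts: Qs = 4(P − 18) + 61.
Solving gives Q = 125 with consumers paying $34 and sellers receiving $16 (the $18 wedge).
Revenue = t · Q = 18 · 125 = $2250.

Tax revenue = $2250 thousand.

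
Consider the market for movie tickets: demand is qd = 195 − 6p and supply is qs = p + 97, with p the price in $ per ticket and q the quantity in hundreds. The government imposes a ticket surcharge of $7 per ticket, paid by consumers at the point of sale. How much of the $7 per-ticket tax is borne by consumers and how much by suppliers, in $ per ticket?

Consumers bear $1 per ticket; suppliers bear $6 per ticket.

Before the tax: set 195 − 6p = p + 97 → p* = $14, q* = 111.
With the tax collected from consumers, demand (in seller-price terms) shifts: qd = 195 − 6(p + 7).
New equilibrium: consumers pay $15, suppliers receive $8, q = 105. (Wedge: pb − ps = 7.)
Burden on consumers: $1; on suppliers: $6. (They sum to $7.)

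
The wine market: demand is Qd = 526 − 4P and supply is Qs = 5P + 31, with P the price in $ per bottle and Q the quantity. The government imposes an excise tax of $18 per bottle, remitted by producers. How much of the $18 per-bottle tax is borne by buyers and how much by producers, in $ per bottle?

Without the tax, 526 − 4P = 5P + 31 gives 9P = 495, so P* = $55 and Q* = 306.
With the tax collected from producers, supply shifts: Qs = 5(P − 18) + 31.
Solving gives Q = 266 with buyers paying $65 and producers receiving $47 (the $18 wedge).
Burden on buyers: $10; on producers: $8. (They sum to $18.)
The less price-elastic side of the market bears the larger share of a per-unit tax.

Buyers bear $10 per bottle; producers bear $8 per bottle.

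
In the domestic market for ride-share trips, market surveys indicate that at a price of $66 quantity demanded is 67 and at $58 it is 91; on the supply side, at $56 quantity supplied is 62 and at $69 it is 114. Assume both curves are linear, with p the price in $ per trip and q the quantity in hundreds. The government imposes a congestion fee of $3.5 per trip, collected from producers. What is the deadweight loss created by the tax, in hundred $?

Demand slope: (91 − 67)/(58 − 66) = -3, so qd = 265 − 3p.
Supply slope: (114 − 62)/(69 − 56) = 4, so qs = 4p − 162.
Without the tax, 265 − 3p = 4p − 162 gives 7p = 427, so p* = $61 and q* = 82.
With the tax collected from producers, supply shifts: qs = 4(p − 3.5) − 162.
Solving gives q = 76 with buyers paying $63 and producers receiving $59.5 (the $3.5 wedge).
Quantity falls by |ΔQ| = |82 − 76| = 6.
DWL = ½ · t · |ΔQ| = ½ · 3.5 · 6 = $10.5.

Deadweight loss = $10.5 hundred.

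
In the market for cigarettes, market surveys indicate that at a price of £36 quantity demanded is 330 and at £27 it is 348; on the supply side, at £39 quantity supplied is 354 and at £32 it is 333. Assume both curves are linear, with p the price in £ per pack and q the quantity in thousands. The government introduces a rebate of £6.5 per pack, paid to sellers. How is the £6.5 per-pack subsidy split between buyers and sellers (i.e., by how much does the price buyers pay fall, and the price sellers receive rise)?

Demand slope: (348 − 330)/(27 − 36) = -2, so qd = 402 − 2p.
Supply slope: (333 − 354)/(32 − 39) = 3, so qs = 3p + 237.
Before the subsidy: set 402 − 2p = 3p + 237 → p* = £33, q* = 336.
With a per-unit subsidy paid to sellers, each receives p + 6.5 per unit sold, so supply becomes qs = 3(p + 6.5) + 237.
New equilibrium: buyers pay £29.1, sellers receive £35.6, q = 343.8. (Wedge: pb − ps = −6.5.)
Gain to buyers: £3.9; to sellers: £2.6. (They sum to £6.5.)

Buyers gain £3.9 per pack; sellers gain £2.6 per pack.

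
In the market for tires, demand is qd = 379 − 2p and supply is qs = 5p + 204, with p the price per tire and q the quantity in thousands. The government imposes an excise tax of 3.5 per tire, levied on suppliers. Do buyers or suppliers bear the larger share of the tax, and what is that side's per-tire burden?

Without the tax, 379 − 2p = 5p + 204 gives 7p = 175, so p* = 25 and q* = 329.
With the tax collected from suppliers, supply shifts: qs = 5(p − 3.5) + 204.
Solving gives q = 324 with buyers paying 27.5 and suppliers receiving 24 (the 3.5 wedge).
Per-tire burden: buyers 2.5, suppliers 1.
Buyers take the larger share because demand is less price-elastic here (demand slope 2 vs supply slope 5).
The less price-elastic side of the market bears the larger share of a per-unit tax.

Buyers bear the larger share: 2.5 per tire.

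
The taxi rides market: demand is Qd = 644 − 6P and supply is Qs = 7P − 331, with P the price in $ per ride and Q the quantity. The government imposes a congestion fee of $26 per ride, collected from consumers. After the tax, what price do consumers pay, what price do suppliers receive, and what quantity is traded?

Without the tax, 644 − 6P = 7P − 331 gives 13P = 975, so P* = $75 and Q* = 194.
With the tax collected from consumers, demand (in seller-price terms) shifts: Qd = 644 − 6(P + 26).
Solving gives Q = 110 with consumers paying $89 and suppliers receiving $63 (the $26 wedge).

Consumers pay $89; suppliers receive $63; quantity = 110.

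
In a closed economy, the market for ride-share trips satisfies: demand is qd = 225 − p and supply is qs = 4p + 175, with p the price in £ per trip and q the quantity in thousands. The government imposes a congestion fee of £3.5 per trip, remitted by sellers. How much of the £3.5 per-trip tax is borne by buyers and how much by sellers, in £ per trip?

Buyers bear £2.8 per trip; sellers bear £0.7 per trip.

Without the tax, 225 − p = 4p + 175 gives 5p = 50, so p* = £10 and q* = 215.
With the tax collected from sellers, supply shifts: qs = 4(p − 3.5) + 175.
New equilibrium: buyers pay £12.8, sellers receive £9.3, q = 212.2. (Wedge: pb − ps = 3.5.)
Burden on buyers: £2.8; on sellers: £0.7. (They sum to £3.5.)
The less price-elastic side of the market bears the larger share of a per-unit tax.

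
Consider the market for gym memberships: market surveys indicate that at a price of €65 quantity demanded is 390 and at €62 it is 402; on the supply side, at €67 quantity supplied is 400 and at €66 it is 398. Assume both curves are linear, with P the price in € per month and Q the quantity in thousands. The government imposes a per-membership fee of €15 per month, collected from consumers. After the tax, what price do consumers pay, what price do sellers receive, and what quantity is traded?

Demand slope: (402 − 390)/(62 − 65) = -4, so Qd = 650 − 4P.
Supply slope: (398 − 400)/(66 − 67) = 2, so Qs = 2P + 266.
Without the tax, 650 − 4P = 2P + 266 gives 6P = 384, so P* = €64 and Q* = 394.
With the tax collected from consumers, demand (in seller-price terms) shifts: Qd = 650 − 4(P + 15).
New equilibrium: consumers pay €69, sellers receive €54, Q = 374. (Wedge: Pb − Ps = 15.)
The less price-elastic side of the market bears the larger share of a per-unit tax.

Consumers pay €69; sellers receive €54; quantity = 374.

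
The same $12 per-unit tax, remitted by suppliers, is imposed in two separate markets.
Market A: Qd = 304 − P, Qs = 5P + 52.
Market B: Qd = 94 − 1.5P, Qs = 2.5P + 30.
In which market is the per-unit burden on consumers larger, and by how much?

Market A: pre-tax P* = $42, Q* = 262; post-tax Q = 252; per-unit burden on consumers = $10.
Market B: pre-tax P* = $16, Q* = 70; post-tax Q = 58.75; per-unit burden on consumers = $7.5.
Difference: $10 vs $7.5 → market A is larger by $2.5.

Market A, by $2.5.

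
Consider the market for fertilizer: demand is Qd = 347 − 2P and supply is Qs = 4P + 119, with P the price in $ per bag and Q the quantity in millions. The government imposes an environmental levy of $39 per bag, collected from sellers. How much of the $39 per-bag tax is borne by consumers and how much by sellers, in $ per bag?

Without the tax, 347 − 2P = 4P + 119 gives 6P = 228, so P* = $38 and Q* = 271.
With the tax collected from sellers, supply shifts: Qs = 4(P − 39) + 119.
Solving gives Q = 219 with consumers paying $64 and sellers receiving $25 (the $39 wedge).
Burden on consumers: $26; on sellers: $13. (They sum to $39.)
The less price-elastic side of the market bears the larger share of a per-unit tax.

Consumers bear $26 per bag; sellers bear $13 per bag.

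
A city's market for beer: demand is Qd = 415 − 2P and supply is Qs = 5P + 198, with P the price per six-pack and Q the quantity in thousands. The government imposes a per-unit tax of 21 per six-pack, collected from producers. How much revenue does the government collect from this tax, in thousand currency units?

Before the tax: set 415 − 2P = 5P + 198 → P* = 31, Q* = 353.
With the tax collected from producers, supply shifts: Qs = 5(P − 21) + 198.
New equilibrium: buyers pay 46, producers receive 25, Q = 323. (Wedge: Pb − Ps = 21.)
Revenue = t · Q = 21 · 323 = 6783.

Tax revenue = 6783 thousand.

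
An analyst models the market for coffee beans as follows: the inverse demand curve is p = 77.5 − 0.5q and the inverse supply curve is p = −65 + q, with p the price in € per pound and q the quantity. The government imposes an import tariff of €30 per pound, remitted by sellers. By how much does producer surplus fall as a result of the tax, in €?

Producer surplus falls by €1700.

Inverting to q(p) form: qd = 155 − 2p; qs = p + 65.
Before the tax: set 155 − 2p = p + 65 → p* = €30, q* = 95.
With the tax collected from sellers, supply shifts: qs = (p − 30) + 65.
New equilibrium: buyers pay €40, sellers receive €10, q = 75. (Wedge: pb − ps = 30.)
ΔPS is the trapezoid between Q = 75 and Q = 95 of height €20: ½ · (95 + 75) · 20 = €1700.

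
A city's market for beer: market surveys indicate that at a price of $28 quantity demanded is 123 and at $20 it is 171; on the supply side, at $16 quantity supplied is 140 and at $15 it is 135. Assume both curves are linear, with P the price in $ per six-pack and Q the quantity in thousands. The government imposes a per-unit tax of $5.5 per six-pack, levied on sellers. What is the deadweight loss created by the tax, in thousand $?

Deadweight loss = $41.25 thousand.

Demand slope: (171 − 123)/(20 − 28) = -6, so Qd = 291 − 6P.
Supply slope: (135 − 140)/(15 − 16) = 5, so Qs = 5P + 60.
Without the tax, 291 − 6P = 5P + 60 gives 11P = 231, so P* = $21 and Q* = 165.
With the tax collected from sellers, supply shifts: Qs = 5(P − 5.5) + 60.
Solving gives Q = 150 with buyers paying $23.5 and sellers receiving $18 (the $5.5 wedge).
Quantity falls by |ΔQ| = |165 − 150| = 15.
DWL = ½ · t · |ΔQ| = ½ · 5.5 · 15 = $41.25.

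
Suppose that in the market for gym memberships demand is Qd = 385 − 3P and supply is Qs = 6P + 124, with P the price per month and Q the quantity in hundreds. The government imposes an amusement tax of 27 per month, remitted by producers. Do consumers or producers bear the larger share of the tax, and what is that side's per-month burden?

Consumers bear the larger share: 18 per month.

Before the tax: set 385 − 3P = 6P + 124 → P* = 29, Q* = 298.
With the tax collected from producers, supply shifts: Qs = 6(P − 27) + 124.
New equilibrium: consumers pay 47, producers receive 20, Q = 244. (Wedge: Pb − Ps = 27.)
Per-month burden: consumers 18, producers 9.
Consumers take the larger share because demand is less price-elastic here (demand slope 3 vs supply slope 6).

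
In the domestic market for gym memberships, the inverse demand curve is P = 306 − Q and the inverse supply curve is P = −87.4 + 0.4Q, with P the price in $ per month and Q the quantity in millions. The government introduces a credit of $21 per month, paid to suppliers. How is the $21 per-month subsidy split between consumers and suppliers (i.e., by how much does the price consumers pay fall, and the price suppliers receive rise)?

Inverting to Q(P) form: Qd = 306 − P; Qs = 2.5P + 218.5.
Before the subsidy: set 306 − P = 2.5P + 218.5 → P* = $25, Q* = 281.
With a per-unit subsidy paid to suppliers, each receives P + 21 per unit sold, so supply becomes Qs = 2.5(P + 21) + 218.5.
New equilibrium: consumers pay $10, suppliers receive $31, Q = 296. (Wedge: Pb − Ps = −21.)
Gain to consumers: $15; to suppliers: $6. (They sum to $21.)

Consumers gain $15 per month; suppliers gain $6 per month.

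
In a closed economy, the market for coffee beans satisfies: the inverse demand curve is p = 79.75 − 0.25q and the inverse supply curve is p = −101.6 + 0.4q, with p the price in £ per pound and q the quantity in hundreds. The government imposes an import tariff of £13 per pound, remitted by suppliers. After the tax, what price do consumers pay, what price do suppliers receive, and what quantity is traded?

Consumers pay £15; suppliers receive £2; quantity = 259.

Inverting to q(p) form: qd = 319 − 4p; qs = 2.5p + 254.
Before the tax: set 319 − 4p = 2.5p + 254 → p* = £10, q* = 279.
With the tax collected from suppliers, supply shifts: qs = 2.5(p − 13) + 254.
New equilibrium: consumers pay £15, suppliers receive £2, q = 259. (Wedge: pb − ps = 13.)
The less price-elastic side of the market bears the larger share of a per-unit tax.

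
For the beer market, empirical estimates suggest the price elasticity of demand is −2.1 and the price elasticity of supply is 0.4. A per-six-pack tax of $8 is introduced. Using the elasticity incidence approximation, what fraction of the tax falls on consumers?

Incidence ratio: consumers' share ≈ εs / (εs + |εd|) = 0.4 / (0.4 + 2.1) = 0.16.
Supply is the less elastic side, so consumers bear the smaller share.

Consumers' share ≈ 0.16.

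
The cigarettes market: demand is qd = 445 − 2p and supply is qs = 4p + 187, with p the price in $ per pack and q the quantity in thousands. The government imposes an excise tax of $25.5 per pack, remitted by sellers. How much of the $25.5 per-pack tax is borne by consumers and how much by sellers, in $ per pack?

Before the tax: set 445 − 2p = 4p + 187 → p* = $43, q* = 359.
With the tax collected from sellers, supply shifts: qs = 4(p − 25.5) + 187.
New equilibrium: consumers pay $60, sellers receive $34.5, q = 325. (Wedge: pb − ps = 25.5.)
Burden on consumers: $17; on sellers: $8.5. (They sum to $25.5.)
The less price-elastic side of the market bears the larger share of a per-unit tax.

Consumers bear $17 per pack; sellers bear $8.5 per pack.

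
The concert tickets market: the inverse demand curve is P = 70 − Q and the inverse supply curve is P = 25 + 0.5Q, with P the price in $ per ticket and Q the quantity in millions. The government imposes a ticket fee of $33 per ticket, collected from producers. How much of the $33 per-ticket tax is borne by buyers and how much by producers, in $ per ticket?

Rewrite in direct form: Qd = 70 − P and Qs = 2P − 50.
Without the tax, 70 − P = 2P − 50 gives 3P = 120, so P* = $40 and Q* = 30.
With the tax collected from producers, supply shifts: Qs = 2(P − 33) − 50.
Solving gives Q = 8 with buyers paying $62 and producers receiving $29 (the $33 wedge).
Burden on buyers: $22; on producers: $11. (They sum to $33.)

Buyers bear $22 per ticket; producers bear $11 per ticket.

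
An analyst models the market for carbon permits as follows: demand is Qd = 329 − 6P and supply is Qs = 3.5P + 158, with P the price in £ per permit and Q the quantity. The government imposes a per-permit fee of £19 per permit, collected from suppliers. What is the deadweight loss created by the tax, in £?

Without the tax, 329 − 6P = 3.5P + 158 gives 9.5P = 171, so P* = £18 and Q* = 221.
With the tax collected from suppliers, supply shifts: Qs = 3.5(P − 19) + 158.
New equilibrium: consumers pay £25, suppliers receive £6, Q = 179. (Wedge: Pb − Ps = 19.)
Quantity falls by |ΔQ| = |221 − 179| = 42.
DWL = ½ · t · |ΔQ| = ½ · 19 · 42 = £399.

Deadweight loss = £399.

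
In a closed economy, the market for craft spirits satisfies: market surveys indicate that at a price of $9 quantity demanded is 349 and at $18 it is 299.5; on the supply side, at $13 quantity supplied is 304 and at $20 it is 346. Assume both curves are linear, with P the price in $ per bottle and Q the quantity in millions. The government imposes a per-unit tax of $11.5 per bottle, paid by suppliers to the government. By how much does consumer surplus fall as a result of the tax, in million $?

Consumer surplus falls by $1797 million.

Demand slope: (299.5 − 349)/(18 − 9) = -5.5, so Qd = 398.5 − 5.5P.
Supply slope: (346 − 304)/(20 − 13) = 6, so Qs = 6P + 226.
Before the tax: set 398.5 − 5.5P = 6P + 226 → P* = $15, Q* = 316.
With the tax collected from suppliers, supply shifts: Qs = 6(P − 11.5) + 226.
Solving gives Q = 283 with consumers paying $21 and suppliers receiving $9.5 (the $11.5 wedge).
ΔCS is the trapezoid between Q = 283 and Q = 316 of height $6: ½ · (316 + 283) · 6 = $1797.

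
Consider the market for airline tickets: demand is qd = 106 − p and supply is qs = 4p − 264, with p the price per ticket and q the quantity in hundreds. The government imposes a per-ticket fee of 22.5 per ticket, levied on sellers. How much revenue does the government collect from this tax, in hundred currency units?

Tax revenue = 315 hundred.

Before the tax: set 106 − p = 4p − 264 → p* = 74, q* = 32.
With the tax collected from sellers, supply shifts: qs = 4(p − 22.5) − 264.
New equilibrium: consumers pay 92, sellers receive 69.5, q = 14. (Wedge: pb − ps = 22.5.)
Revenue = t · Q = 22.5 · 14 = 315.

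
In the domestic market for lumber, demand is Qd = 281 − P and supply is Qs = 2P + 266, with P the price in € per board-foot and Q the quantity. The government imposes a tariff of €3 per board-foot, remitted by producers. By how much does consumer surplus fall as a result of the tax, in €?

Consumer surplus falls by €550.

Without the tax, 281 − P = 2P + 266 gives 3P = 15, so P* = €5 and Q* = 276.
With the tax collected from producers, supply shifts: Qs = 2(P − 3) + 266.
New equilibrium: consumers pay €7, producers receive €4, Q = 274. (Wedge: Pb − Ps = 3.)
ΔCS is the trapezoid between Q = 274 and Q = 276 of height €2: ½ · (276 + 274) · 2 = €550.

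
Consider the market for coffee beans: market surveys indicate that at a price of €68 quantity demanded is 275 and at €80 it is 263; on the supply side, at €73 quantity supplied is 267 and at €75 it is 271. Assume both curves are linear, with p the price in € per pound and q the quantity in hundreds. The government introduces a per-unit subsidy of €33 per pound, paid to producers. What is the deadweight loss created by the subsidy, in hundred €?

Demand slope: (263 − 275)/(80 − 68) = -1, so qd = 343 − p.
Supply slope: (271 − 267)/(75 − 73) = 2, so qs = 2p + 121.
Without the subsidy, 343 − p = 2p + 121 gives 3p = 222, so p* = €74 and q* = 269.
With a per-unit subsidy paid to producers, each receives p + 33 per unit sold, so supply becomes qs = 2(p + 33) + 121.
Solving gives q = 291 with consumers paying €52 and producers receiving €85 (the €33 wedge).
Quantity rises by |ΔQ| = |269 − 291| = 22.
DWL = ½ · t · |ΔQ| = ½ · 33 · 22 = €363.

Deadweight loss = €363 hundred.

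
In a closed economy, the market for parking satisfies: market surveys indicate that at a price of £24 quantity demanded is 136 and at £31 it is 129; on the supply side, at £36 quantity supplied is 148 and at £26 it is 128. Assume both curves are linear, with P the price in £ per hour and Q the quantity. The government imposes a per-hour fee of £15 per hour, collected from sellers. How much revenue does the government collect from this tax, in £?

Tax revenue = £1830.

Demand slope: (129 − 136)/(31 − 24) = -1, so Qd = 160 − P.
Supply slope: (128 − 148)/(26 − 36) = 2, so Qs = 2P + 76.
Before the tax: set 160 − P = 2P + 76 → P* = £28, Q* = 132.
With the tax collected from sellers, supply shifts: Qs = 2(P − 15) + 76.
Solving gives Q = 122 with consumers paying £38 and sellers receiving £23 (the £15 wedge).
Revenue = t · Q = 15 · 122 = £1830.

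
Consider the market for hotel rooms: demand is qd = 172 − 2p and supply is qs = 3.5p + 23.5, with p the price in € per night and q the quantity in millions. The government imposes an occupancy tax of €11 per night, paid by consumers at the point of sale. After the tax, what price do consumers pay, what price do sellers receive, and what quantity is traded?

Consumers pay €34; sellers receive €23; quantity = 104.

Before the tax: set 172 − 2p = 3.5p + 23.5 → p* = €27, q* = 118.
With the tax collected from consumers, demand (in seller-price terms) shifts: qd = 172 − 2(p + 11).
New equilibrium: consumers pay €34, sellers receive €23, q = 104. (Wedge: pb − ps = 11.)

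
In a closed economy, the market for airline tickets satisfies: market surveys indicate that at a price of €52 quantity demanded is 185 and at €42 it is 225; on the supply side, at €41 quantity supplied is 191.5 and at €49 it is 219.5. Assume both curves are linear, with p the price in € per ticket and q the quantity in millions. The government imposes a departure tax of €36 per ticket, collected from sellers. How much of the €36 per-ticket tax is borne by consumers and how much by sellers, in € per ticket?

Demand slope: (225 − 185)/(42 − 52) = -4, so qd = 393 − 4p.
Supply slope: (219.5 − 191.5)/(49 − 41) = 3.5, so qs = 3.5p + 48.
Before the tax: set 393 − 4p = 3.5p + 48 → p* = €46, q* = 209.
With the tax collected from sellers, supply shifts: qs = 3.5(p − 36) + 48.
New equilibrium: consumers pay €62.8, sellers receive €26.8, q = 141.8. (Wedge: pb − ps = 36.)
Burden on consumers: €16.8; on sellers: €19.2. (They sum to €36.)

Consumers bear €16.8 per ticket; sellers bear €19.2 per ticket.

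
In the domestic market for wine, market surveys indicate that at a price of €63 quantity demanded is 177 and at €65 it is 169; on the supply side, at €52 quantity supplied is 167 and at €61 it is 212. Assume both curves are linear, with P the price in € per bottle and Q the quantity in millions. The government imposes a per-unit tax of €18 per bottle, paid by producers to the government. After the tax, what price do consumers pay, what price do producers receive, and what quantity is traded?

Demand slope: (169 − 177)/(65 − 63) = -4, so Qd = 429 − 4P.
Supply slope: (212 − 167)/(61 − 52) = 5, so Qs = 5P − 93.
Before the tax: set 429 − 4P = 5P − 93 → P* = €58, Q* = 197.
With the tax collected from producers, supply shifts: Qs = 5(P − 18) − 93.
Solving gives Q = 157 with consumers paying €68 and producers receiving €50 (the €18 wedge).
The less price-elastic side of the market bears the larger share of a per-unit tax.

Consumers pay €68; producers receive €50; quantity = 157.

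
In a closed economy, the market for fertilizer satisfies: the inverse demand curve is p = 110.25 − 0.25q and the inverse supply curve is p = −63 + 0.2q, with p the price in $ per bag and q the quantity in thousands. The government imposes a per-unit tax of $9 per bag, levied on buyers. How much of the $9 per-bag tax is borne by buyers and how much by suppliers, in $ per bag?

Inverting to q(p) form: qd = 441 − 4p; qs = 5p + 315.
Without the tax, 441 − 4p = 5p + 315 gives 9p = 126, so p* = $14 and q* = 385.
With the tax collected from buyers, demand (in seller-price terms) shifts: qd = 441 − 4(p + 9).
New equilibrium: buyers pay $19, suppliers receive $10, q = 365. (Wedge: pb − ps = 9.)
Burden on buyers: $5; on suppliers: $4. (They sum to $9.)
The less price-elastic side of the market bears the larger share of a per-unit tax.

Buyers bear $5 per bag; suppliers bear $4 per bag.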